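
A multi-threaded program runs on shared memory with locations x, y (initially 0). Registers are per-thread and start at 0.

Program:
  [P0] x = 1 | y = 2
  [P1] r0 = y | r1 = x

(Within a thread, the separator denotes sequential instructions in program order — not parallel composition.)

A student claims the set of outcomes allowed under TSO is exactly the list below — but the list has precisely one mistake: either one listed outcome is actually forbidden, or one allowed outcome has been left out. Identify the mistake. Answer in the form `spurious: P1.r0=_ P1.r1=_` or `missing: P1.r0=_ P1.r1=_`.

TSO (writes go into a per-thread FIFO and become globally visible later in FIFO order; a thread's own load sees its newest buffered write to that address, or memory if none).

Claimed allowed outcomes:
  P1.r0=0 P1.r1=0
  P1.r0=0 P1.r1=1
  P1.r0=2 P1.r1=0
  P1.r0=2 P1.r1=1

outcome vector order: (P1.r0,P1.r1)
TSO (3): (0,0) (0,1) (2,1)
claimed∖TSO = {(2,0)}

spurious: P1.r0=2 P1.r1=0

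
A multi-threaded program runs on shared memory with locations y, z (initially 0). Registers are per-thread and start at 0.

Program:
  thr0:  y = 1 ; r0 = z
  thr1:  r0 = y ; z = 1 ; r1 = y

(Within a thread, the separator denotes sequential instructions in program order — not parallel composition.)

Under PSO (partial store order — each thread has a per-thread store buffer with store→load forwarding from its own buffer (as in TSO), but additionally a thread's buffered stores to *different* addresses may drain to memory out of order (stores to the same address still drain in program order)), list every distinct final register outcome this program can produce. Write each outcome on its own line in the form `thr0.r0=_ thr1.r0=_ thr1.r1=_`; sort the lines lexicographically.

thr0.r0=0 thr1.r0=0 thr1.r1=0
thr0.r0=0 thr1.r0=0 thr1.r1=1
thr0.r0=0 thr1.r0=1 thr1.r1=1
thr0.r0=1 thr1.r0=0 thr1.r1=0
thr0.r0=1 thr1.r0=0 thr1.r1=1
thr0.r0=1 thr1.r0=1 thr1.r1=1

outcome vector order: (thr0.r0,thr1.r0,thr1.r1)
|PSO outcomes| = 6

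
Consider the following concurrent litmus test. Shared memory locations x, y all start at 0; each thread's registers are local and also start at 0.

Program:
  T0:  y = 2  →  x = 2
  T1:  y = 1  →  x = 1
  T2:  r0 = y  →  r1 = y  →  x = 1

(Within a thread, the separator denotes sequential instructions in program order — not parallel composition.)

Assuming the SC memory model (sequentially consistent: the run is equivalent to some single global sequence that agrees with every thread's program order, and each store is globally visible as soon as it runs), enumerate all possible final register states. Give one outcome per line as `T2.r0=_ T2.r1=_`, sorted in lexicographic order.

T2.r0=0 T2.r1=0
T2.r0=0 T2.r1=1
T2.r0=0 T2.r1=2
T2.r0=1 T2.r1=1
T2.r0=1 T2.r1=2
T2.r0=2 T2.r1=1
T2.r0=2 T2.r1=2

outcome vector order: (T2.r0,T2.r1)
|SC outcomes| = 7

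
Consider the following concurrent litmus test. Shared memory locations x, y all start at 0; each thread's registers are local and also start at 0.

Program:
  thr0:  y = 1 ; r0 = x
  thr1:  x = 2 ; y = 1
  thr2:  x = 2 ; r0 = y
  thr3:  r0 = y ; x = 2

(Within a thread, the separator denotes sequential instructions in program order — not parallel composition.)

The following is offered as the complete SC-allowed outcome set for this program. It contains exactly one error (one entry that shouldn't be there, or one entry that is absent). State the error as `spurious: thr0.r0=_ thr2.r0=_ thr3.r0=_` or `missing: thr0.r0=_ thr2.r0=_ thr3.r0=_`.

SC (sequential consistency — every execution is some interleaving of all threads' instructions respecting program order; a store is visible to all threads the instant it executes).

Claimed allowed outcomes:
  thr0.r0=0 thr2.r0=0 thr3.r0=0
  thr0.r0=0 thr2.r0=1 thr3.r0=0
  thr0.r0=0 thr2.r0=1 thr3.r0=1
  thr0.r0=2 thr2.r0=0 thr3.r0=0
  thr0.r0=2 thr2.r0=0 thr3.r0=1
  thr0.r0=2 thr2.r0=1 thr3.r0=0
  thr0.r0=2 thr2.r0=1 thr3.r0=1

spurious: thr0.r0=0 thr2.r0=0 thr3.r0=0

outcome vector order: (thr0.r0,thr2.r0,thr3.r0)
under SC → 0/1/0; 0/1/1; 2/0/0; 2/0/1; 2/1/0; 2/1/1
claimed∖SC = {0/0/0}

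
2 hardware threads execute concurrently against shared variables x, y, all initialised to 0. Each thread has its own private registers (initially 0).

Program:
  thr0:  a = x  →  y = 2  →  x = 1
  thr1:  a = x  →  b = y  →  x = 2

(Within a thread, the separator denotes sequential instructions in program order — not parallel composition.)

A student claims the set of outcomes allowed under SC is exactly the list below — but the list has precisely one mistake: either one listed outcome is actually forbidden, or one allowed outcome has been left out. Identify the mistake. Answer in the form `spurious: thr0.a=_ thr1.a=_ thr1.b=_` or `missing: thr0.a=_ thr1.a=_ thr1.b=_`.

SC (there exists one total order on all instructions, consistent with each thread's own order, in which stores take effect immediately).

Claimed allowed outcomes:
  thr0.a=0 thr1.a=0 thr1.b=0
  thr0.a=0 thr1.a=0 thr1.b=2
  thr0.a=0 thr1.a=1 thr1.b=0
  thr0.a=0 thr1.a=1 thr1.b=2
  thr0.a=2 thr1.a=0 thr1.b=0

outcome vector order: (thr0.a,thr1.a,thr1.b)
SC: 4 outcomes — {0/0/0, 0/0/2, 0/1/2, 2/0/0}
claimed∖SC = {0/1/0}

spurious: thr0.a=0 thr1.a=1 thr1.b=0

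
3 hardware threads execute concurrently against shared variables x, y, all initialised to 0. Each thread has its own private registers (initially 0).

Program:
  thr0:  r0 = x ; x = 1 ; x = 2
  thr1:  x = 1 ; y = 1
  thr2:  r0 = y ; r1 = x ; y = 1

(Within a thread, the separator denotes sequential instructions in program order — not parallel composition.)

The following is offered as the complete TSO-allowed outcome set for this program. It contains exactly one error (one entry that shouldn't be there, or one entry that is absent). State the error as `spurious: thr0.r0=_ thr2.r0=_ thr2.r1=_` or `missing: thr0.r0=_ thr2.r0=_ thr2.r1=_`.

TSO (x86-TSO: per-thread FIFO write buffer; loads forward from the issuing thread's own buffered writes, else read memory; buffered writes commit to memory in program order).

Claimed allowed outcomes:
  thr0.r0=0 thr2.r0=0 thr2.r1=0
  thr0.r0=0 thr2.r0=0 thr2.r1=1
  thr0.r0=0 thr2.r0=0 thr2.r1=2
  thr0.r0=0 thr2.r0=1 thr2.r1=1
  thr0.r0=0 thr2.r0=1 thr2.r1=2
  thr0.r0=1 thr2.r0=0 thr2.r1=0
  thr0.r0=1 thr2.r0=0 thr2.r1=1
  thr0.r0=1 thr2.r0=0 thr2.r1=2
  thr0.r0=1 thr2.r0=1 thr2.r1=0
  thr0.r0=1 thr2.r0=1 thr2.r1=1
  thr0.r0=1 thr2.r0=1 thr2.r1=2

outcome vector order: (thr0.r0,thr2.r0,thr2.r1)
TSO (10): 0/0/0; 0/0/1; 0/0/2; 0/1/1; 0/1/2; 1/0/0; 1/0/1; 1/0/2; 1/1/1; 1/1/2
claimed∖TSO = {1/1/0}

spurious: thr0.r0=1 thr2.r0=1 thr2.r1=0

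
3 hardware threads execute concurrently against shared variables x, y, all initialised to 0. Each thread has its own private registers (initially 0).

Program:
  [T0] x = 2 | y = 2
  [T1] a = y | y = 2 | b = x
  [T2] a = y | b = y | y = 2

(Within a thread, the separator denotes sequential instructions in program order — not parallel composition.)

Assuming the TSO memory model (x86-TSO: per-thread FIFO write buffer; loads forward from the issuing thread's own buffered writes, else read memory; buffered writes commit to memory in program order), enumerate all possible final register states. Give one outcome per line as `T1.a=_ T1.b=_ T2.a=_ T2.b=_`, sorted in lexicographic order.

outcome vector order: (T1.a,T1.b,T2.a,T2.b)
|TSO outcomes| = 10

T1.a=0 T1.b=0 T2.a=0 T2.b=0
T1.a=0 T1.b=0 T2.a=0 T2.b=2
T1.a=0 T1.b=0 T2.a=2 T2.b=2
T1.a=0 T1.b=2 T2.a=0 T2.b=0
T1.a=0 T1.b=2 T2.a=0 T2.b=2
T1.a=0 T1.b=2 T2.a=2 T2.b=2
T1.a=2 T1.b=0 T2.a=0 T2.b=0
T1.a=2 T1.b=2 T2.a=0 T2.b=0
T1.a=2 T1.b=2 T2.a=0 T2.b=2
T1.a=2 T1.b=2 T2.a=2 T2.b=2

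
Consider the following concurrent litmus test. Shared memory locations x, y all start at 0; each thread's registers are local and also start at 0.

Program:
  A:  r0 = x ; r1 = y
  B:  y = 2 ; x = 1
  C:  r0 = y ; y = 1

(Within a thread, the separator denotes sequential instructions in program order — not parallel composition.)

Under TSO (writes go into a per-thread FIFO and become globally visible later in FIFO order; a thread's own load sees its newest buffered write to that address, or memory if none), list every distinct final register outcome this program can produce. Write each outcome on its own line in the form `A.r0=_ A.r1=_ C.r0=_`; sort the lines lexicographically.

outcome vector order: (A.r0,A.r1,C.r0)
|TSO outcomes| = 10

A.r0=0 A.r1=0 C.r0=0
A.r0=0 A.r1=0 C.r0=2
A.r0=0 A.r1=1 C.r0=0
A.r0=0 A.r1=1 C.r0=2
A.r0=0 A.r1=2 C.r0=0
A.r0=0 A.r1=2 C.r0=2
A.r0=1 A.r1=1 C.r0=0
A.r0=1 A.r1=1 C.r0=2
A.r0=1 A.r1=2 C.r0=0
A.r0=1 A.r1=2 C.r0=2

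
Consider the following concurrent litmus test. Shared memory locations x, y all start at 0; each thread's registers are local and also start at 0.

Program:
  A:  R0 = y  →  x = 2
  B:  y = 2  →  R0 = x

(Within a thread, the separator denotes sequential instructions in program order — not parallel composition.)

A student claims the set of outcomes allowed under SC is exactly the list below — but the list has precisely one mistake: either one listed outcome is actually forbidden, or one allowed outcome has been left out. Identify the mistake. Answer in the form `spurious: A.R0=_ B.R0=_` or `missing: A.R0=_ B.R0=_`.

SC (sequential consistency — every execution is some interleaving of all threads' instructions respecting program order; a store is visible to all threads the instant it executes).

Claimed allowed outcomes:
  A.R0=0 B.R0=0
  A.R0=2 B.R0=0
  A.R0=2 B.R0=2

outcome vector order: (A.R0,B.R0)
SC (4): 00; 02; 20; 22
SC∖claimed = {02}

missing: A.R0=0 B.R0=2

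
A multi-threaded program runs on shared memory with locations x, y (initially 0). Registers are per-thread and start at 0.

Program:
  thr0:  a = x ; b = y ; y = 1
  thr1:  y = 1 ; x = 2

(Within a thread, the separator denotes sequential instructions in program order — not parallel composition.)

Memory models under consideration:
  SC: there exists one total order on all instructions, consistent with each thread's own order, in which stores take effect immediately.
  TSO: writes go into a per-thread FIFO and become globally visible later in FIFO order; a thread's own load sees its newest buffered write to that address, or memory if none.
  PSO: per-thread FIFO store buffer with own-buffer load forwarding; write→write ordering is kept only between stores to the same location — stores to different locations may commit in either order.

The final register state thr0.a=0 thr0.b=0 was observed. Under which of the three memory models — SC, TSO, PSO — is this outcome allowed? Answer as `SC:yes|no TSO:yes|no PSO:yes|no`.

outcome vector order: (thr0.a,thr0.b)
[SC] allowed = {(0,0); (0,1); (2,1)}
[TSO] allowed = {(0,0); (0,1); (2,1)}
[PSO] allowed = {(0,0); (0,1); (2,0); (2,1)}
target (0,0) ∈ {SC,TSO,PSO}

SC:yes TSO:yes PSO:yes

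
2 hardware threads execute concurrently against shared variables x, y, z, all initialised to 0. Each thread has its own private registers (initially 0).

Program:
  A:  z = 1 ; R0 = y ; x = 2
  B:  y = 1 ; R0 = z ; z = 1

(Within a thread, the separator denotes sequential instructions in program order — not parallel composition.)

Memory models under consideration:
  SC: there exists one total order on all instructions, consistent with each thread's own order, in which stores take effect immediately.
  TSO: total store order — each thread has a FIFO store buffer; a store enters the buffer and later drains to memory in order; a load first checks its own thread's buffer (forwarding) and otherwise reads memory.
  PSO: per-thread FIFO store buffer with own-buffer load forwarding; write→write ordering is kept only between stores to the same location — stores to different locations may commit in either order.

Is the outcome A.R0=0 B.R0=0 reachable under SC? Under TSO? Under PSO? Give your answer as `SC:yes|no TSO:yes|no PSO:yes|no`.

outcome vector order: (A.R0,B.R0)
SC (3): <0 1> <1 0> <1 1>
TSO (4): <0 0> <0 1> <1 0> <1 1>
PSO (4): <0 0> <0 1> <1 0> <1 1>
target <0 0> ∈ {TSO,PSO}

SC:no TSO:yes PSO:yes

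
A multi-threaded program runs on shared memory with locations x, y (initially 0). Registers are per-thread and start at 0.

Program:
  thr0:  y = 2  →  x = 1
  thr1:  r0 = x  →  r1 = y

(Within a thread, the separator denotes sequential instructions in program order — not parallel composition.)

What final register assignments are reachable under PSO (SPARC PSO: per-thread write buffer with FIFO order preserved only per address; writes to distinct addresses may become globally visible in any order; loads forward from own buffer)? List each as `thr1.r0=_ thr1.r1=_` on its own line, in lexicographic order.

outcome vector order: (thr1.r0,thr1.r1)
|PSO outcomes| = 4

thr1.r0=0 thr1.r1=0
thr1.r0=0 thr1.r1=2
thr1.r0=1 thr1.r1=0
thr1.r0=1 thr1.r1=2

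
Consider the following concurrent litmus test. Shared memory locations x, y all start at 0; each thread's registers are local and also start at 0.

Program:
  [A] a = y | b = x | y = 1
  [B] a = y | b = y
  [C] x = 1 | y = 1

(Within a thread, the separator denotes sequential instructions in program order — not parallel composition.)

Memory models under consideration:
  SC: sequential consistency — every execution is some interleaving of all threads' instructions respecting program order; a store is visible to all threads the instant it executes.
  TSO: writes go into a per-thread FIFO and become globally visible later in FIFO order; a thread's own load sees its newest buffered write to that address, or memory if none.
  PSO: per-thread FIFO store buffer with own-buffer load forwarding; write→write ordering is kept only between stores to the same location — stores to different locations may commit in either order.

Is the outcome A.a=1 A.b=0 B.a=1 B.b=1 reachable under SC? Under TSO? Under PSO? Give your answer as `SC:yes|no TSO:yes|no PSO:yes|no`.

outcome vector order: (A.a,A.b,B.a,B.b)
SC: 9 outcomes — {<0 0 0 0>; <0 0 0 1>; <0 0 1 1>; <0 1 0 0>; <0 1 0 1>; <0 1 1 1>; <1 1 0 0>; <1 1 0 1>; <1 1 1 1>}
TSO: 9 outcomes — {<0 0 0 0>; <0 0 0 1>; <0 0 1 1>; <0 1 0 0>; <0 1 0 1>; <0 1 1 1>; <1 1 0 0>; <1 1 0 1>; <1 1 1 1>}
PSO: 12 outcomes — {<0 0 0 0>; <0 0 0 1>; <0 0 1 1>; <0 1 0 0>; <0 1 0 1>; <0 1 1 1>; <1 0 0 0>; <1 0 0 1>; <1 0 1 1>; <1 1 0 0>; <1 1 0 1>; <1 1 1 1>}
target <1 0 1 1> ∈ {PSO}

SC:no TSO:no PSO:yes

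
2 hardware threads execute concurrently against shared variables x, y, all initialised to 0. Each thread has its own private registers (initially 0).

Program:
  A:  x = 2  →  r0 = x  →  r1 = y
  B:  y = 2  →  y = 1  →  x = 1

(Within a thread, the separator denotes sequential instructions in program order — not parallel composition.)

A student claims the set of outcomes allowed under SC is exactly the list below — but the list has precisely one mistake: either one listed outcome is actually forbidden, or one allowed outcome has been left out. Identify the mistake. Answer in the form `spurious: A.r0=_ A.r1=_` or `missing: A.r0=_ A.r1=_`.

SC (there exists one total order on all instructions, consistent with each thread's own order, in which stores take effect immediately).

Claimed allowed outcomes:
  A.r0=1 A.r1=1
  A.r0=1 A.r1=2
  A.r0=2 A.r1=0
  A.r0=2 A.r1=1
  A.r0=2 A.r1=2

outcome vector order: (A.r0,A.r1)
SC (4): <1 1>; <2 0>; <2 1>; <2 2>
claimed∖SC = {<1 2>}

spurious: A.r0=1 A.r1=2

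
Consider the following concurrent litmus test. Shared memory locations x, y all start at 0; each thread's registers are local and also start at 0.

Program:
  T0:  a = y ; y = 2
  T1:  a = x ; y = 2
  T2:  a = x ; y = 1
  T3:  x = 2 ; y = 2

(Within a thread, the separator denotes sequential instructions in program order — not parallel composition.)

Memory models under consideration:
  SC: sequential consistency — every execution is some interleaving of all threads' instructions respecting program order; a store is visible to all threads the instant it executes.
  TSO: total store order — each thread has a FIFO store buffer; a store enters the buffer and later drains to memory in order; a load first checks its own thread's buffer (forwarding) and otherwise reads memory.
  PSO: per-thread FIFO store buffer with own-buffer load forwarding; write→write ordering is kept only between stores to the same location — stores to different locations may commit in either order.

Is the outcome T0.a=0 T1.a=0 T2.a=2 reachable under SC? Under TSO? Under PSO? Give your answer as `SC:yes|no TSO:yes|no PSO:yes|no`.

outcome vector order: (T0.a,T1.a,T2.a)
SC (12): 0/0/0; 0/0/2; 0/2/0; 0/2/2; 1/0/0; 1/0/2; 1/2/0; 1/2/2; 2/0/0; 2/0/2; 2/2/0; 2/2/2
TSO (12): 0/0/0; 0/0/2; 0/2/0; 0/2/2; 1/0/0; 1/0/2; 1/2/0; 1/2/2; 2/0/0; 2/0/2; 2/2/0; 2/2/2
PSO (12): 0/0/0; 0/0/2; 0/2/0; 0/2/2; 1/0/0; 1/0/2; 1/2/0; 1/2/2; 2/0/0; 2/0/2; 2/2/0; 2/2/2
target 0/0/2 ∈ {SC,TSO,PSO}

SC:yes TSO:yes PSO:yes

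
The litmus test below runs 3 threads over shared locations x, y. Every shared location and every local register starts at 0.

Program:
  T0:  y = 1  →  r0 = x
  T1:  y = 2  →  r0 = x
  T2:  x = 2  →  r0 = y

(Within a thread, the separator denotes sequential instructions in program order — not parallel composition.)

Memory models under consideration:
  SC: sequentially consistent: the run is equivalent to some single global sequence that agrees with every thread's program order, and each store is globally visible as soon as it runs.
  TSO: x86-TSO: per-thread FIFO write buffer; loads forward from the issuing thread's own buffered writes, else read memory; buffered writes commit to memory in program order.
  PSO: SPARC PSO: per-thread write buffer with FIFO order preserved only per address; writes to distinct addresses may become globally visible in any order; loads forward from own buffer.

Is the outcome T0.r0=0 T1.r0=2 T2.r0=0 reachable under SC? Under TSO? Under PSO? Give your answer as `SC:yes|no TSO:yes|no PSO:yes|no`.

SC:no TSO:yes PSO:yes

outcome vector order: (T0.r0,T1.r0,T2.r0)
under SC → 0/0/1, 0/0/2, 0/2/1, 0/2/2, 2/0/1, 2/0/2, 2/2/0, 2/2/1, 2/2/2
under TSO → 0/0/0, 0/0/1, 0/0/2, 0/2/0, 0/2/1, 0/2/2, 2/0/0, 2/0/1, 2/0/2, 2/2/0, 2/2/1, 2/2/2
under PSO → 0/0/0, 0/0/1, 0/0/2, 0/2/0, 0/2/1, 0/2/2, 2/0/0, 2/0/1, 2/0/2, 2/2/0, 2/2/1, 2/2/2
target 0/2/0 ∈ {TSO,PSO}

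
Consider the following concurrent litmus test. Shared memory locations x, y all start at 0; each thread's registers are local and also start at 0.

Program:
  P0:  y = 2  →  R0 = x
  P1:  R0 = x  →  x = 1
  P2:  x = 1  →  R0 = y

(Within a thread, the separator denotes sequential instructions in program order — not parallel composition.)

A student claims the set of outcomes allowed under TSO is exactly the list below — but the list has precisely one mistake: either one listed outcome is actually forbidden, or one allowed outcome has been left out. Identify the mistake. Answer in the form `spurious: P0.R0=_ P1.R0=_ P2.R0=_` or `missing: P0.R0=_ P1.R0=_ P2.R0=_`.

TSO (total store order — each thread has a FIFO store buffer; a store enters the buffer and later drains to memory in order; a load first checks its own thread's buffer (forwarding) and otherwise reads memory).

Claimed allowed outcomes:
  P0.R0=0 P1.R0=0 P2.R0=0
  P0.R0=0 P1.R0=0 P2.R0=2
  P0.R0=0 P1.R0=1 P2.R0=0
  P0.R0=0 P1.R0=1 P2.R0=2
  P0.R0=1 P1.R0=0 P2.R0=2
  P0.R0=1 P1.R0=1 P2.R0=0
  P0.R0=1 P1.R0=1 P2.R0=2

missing: P0.R0=1 P1.R0=0 P2.R0=0

outcome vector order: (P0.R0,P1.R0,P2.R0)
TSO: 8 outcomes — {(0,0,0) (0,0,2) (0,1,0) (0,1,2) (1,0,0) (1,0,2) (1,1,0) (1,1,2)}
TSO∖claimed = {(1,0,0)}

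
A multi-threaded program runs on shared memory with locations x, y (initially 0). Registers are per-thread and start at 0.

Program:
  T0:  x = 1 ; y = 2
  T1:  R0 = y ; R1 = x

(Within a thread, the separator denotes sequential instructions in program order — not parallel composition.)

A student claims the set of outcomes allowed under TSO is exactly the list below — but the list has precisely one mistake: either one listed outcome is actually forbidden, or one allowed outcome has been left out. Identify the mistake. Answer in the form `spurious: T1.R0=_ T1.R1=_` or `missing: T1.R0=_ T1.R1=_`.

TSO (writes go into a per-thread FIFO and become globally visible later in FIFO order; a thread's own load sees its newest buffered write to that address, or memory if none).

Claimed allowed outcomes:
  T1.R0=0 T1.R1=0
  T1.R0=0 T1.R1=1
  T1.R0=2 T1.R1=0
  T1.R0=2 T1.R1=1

outcome vector order: (T1.R0,T1.R1)
TSO: 3 outcomes — {<0 0> <0 1> <2 1>}
claimed∖TSO = {<2 0>}

spurious: T1.R0=2 T1.R1=0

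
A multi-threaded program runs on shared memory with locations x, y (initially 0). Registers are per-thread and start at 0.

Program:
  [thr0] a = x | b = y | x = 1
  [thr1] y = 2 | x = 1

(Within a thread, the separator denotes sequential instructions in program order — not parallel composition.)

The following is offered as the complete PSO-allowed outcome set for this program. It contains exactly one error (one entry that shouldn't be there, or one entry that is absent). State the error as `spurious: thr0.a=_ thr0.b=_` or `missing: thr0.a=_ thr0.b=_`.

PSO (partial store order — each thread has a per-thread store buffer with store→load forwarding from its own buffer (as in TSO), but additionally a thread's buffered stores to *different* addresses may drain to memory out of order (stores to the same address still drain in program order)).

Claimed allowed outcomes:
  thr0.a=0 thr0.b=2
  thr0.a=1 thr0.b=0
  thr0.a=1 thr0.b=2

missing: thr0.a=0 thr0.b=0

outcome vector order: (thr0.a,thr0.b)
PSO (4): (0,0); (0,2); (1,0); (1,2)
PSO∖claimed = {(0,0)}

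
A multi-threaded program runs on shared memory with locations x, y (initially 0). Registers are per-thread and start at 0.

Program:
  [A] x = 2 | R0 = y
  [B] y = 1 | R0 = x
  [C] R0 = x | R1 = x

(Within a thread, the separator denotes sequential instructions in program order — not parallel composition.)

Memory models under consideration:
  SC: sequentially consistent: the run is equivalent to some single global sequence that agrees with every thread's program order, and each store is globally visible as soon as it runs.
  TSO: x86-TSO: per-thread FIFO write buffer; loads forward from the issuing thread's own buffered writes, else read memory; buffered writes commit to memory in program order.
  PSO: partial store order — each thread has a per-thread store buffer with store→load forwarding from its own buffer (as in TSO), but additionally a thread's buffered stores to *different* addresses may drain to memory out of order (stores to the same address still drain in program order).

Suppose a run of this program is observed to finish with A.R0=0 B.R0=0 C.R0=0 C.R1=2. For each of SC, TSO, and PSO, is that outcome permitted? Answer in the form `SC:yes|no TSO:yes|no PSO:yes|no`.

outcome vector order: (A.R0,B.R0,C.R0,C.R1)
[SC] allowed = {0/2/0/0 0/2/0/2 0/2/2/2 1/0/0/0 1/0/0/2 1/0/2/2 1/2/0/0 1/2/0/2 1/2/2/2}
[TSO] allowed = {0/0/0/0 0/0/0/2 0/0/2/2 0/2/0/0 0/2/0/2 0/2/2/2 1/0/0/0 1/0/0/2 1/0/2/2 1/2/0/0 1/2/0/2 1/2/2/2}
[PSO] allowed = {0/0/0/0 0/0/0/2 0/0/2/2 0/2/0/0 0/2/0/2 0/2/2/2 1/0/0/0 1/0/0/2 1/0/2/2 1/2/0/0 1/2/0/2 1/2/2/2}
target 0/0/0/2 ∈ {TSO,PSO}

SC:no TSO:yes PSO:yes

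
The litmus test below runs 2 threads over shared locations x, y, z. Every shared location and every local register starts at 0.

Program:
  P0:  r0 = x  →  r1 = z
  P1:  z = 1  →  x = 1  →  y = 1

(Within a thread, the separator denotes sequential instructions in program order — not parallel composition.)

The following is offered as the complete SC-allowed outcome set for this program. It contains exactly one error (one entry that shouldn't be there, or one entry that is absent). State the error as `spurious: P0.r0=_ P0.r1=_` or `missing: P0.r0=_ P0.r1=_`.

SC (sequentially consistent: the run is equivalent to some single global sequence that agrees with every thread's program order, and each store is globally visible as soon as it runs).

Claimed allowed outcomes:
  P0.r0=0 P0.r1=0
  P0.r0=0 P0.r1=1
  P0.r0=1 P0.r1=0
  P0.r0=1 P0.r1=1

outcome vector order: (P0.r0,P0.r1)
[SC] allowed = {00 01 11}
claimed∖SC = {10}

spurious: P0.r0=1 P0.r1=0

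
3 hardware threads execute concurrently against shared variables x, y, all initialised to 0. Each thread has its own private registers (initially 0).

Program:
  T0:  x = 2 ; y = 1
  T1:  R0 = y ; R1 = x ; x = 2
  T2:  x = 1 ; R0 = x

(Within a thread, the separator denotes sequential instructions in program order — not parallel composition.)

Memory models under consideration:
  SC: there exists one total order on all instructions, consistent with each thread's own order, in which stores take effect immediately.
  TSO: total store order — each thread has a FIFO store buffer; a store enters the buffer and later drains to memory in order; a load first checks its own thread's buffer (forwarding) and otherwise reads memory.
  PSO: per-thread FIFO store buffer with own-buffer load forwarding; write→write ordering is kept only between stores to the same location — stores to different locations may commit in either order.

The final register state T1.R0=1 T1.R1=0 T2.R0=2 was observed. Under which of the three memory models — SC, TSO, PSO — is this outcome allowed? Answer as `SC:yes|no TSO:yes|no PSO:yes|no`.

SC:no TSO:no PSO:yes

outcome vector order: (T1.R0,T1.R1,T2.R0)
SC (10): (0,0,1); (0,0,2); (0,1,1); (0,1,2); (0,2,1); (0,2,2); (1,1,1); (1,1,2); (1,2,1); (1,2,2)
TSO (10): (0,0,1); (0,0,2); (0,1,1); (0,1,2); (0,2,1); (0,2,2); (1,1,1); (1,1,2); (1,2,1); (1,2,2)
PSO (12): (0,0,1); (0,0,2); (0,1,1); (0,1,2); (0,2,1); (0,2,2); (1,0,1); (1,0,2); (1,1,1); (1,1,2); (1,2,1); (1,2,2)
target (1,0,2) ∈ {PSO}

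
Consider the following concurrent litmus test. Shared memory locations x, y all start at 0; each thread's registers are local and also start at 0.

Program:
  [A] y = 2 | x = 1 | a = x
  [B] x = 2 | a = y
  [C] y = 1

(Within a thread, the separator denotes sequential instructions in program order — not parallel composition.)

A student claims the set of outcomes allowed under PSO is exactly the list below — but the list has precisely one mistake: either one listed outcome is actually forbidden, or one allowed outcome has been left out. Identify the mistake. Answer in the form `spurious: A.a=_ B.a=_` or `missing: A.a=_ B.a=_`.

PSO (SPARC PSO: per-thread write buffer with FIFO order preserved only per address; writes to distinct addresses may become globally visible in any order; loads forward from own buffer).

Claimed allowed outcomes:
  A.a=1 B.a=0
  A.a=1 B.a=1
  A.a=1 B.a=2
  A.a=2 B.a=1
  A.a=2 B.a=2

outcome vector order: (A.a,B.a)
under PSO → 10 11 12 20 21 22
PSO∖claimed = {20}

missing: A.a=2 B.a=0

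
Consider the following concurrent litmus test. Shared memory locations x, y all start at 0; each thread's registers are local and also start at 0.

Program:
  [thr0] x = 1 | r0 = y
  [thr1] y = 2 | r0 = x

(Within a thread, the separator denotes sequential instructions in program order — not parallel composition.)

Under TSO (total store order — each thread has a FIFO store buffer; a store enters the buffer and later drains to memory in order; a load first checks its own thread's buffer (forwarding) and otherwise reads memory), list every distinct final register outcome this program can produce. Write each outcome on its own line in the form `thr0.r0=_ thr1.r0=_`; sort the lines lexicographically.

thr0.r0=0 thr1.r0=0
thr0.r0=0 thr1.r0=1
thr0.r0=2 thr1.r0=0
thr0.r0=2 thr1.r0=1

outcome vector order: (thr0.r0,thr1.r0)
|TSO outcomes| = 4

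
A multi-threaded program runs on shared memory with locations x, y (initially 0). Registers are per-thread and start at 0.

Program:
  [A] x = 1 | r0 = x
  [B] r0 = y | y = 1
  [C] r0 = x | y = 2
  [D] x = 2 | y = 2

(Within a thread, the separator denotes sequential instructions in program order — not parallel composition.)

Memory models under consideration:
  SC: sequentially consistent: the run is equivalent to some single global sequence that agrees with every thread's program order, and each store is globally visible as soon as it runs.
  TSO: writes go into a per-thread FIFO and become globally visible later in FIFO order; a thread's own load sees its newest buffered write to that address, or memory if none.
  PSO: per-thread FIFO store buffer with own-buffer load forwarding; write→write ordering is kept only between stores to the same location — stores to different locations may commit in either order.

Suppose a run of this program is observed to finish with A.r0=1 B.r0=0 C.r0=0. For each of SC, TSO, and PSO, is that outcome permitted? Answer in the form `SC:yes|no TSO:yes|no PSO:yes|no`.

SC:yes TSO:yes PSO:yes

outcome vector order: (A.r0,B.r0,C.r0)
under SC → 1/0/0 1/0/1 1/0/2 1/2/0 1/2/1 1/2/2 2/0/0 2/0/1 2/0/2 2/2/0 2/2/1 2/2/2
under TSO → 1/0/0 1/0/1 1/0/2 1/2/0 1/2/1 1/2/2 2/0/0 2/0/1 2/0/2 2/2/0 2/2/1 2/2/2
under PSO → 1/0/0 1/0/1 1/0/2 1/2/0 1/2/1 1/2/2 2/0/0 2/0/1 2/0/2 2/2/0 2/2/1 2/2/2
target 1/0/0 ∈ {SC,TSO,PSO}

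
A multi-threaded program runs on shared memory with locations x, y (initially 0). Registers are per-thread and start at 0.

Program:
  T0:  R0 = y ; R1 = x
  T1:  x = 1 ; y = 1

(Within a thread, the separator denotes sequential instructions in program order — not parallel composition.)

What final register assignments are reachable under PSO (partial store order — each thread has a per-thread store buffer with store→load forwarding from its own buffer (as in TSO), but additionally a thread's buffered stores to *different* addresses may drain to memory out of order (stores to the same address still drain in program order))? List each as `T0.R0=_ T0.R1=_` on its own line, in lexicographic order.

T0.R0=0 T0.R1=0
T0.R0=0 T0.R1=1
T0.R0=1 T0.R1=0
T0.R0=1 T0.R1=1

outcome vector order: (T0.R0,T0.R1)
|PSO outcomes| = 4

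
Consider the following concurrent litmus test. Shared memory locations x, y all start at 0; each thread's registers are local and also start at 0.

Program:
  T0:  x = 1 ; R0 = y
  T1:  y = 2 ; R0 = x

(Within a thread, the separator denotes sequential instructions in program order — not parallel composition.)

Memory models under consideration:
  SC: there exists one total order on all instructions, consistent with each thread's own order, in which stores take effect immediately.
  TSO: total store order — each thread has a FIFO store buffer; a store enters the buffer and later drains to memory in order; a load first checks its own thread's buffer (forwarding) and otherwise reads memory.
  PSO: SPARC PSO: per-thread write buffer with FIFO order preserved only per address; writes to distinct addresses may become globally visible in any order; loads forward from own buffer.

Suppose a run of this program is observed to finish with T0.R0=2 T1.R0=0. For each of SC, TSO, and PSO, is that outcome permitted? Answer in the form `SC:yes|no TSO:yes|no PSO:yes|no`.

outcome vector order: (T0.R0,T1.R0)
SC (3): <0 1> <2 0> <2 1>
TSO (4): <0 0> <0 1> <2 0> <2 1>
PSO (4): <0 0> <0 1> <2 0> <2 1>
target <2 0> ∈ {SC,TSO,PSO}

SC:yes TSO:yes PSO:yes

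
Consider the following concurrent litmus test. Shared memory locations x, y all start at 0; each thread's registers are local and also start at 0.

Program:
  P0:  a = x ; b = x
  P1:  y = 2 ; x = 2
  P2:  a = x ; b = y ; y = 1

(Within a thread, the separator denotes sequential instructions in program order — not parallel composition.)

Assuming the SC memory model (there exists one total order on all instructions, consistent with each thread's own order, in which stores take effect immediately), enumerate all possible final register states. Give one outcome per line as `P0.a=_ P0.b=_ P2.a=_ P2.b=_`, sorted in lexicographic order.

outcome vector order: (P0.a,P0.b,P2.a,P2.b)
|SC outcomes| = 9

P0.a=0 P0.b=0 P2.a=0 P2.b=0
P0.a=0 P0.b=0 P2.a=0 P2.b=2
P0.a=0 P0.b=0 P2.a=2 P2.b=2
P0.a=0 P0.b=2 P2.a=0 P2.b=0
P0.a=0 P0.b=2 P2.a=0 P2.b=2
P0.a=0 P0.b=2 P2.a=2 P2.b=2
P0.a=2 P0.b=2 P2.a=0 P2.b=0
P0.a=2 P0.b=2 P2.a=0 P2.b=2
P0.a=2 P0.b=2 P2.a=2 P2.b=2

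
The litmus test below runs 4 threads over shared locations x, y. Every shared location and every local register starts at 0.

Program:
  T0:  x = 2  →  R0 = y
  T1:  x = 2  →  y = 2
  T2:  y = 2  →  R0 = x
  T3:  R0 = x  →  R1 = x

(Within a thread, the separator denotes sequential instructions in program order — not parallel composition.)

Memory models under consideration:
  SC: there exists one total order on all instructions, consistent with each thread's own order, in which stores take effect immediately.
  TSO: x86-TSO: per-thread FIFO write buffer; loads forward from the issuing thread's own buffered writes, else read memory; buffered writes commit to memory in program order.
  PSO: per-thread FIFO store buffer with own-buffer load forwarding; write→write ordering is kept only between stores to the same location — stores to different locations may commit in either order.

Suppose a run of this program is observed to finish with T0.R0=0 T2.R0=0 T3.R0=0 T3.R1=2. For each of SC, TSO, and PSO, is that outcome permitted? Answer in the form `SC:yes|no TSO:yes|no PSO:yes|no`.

SC:no TSO:yes PSO:yes

outcome vector order: (T0.R0,T2.R0,T3.R0,T3.R1)
under SC → (0,2,0,0) (0,2,0,2) (0,2,2,2) (2,0,0,0) (2,0,0,2) (2,0,2,2) (2,2,0,0) (2,2,0,2) (2,2,2,2)
under TSO → (0,0,0,0) (0,0,0,2) (0,0,2,2) (0,2,0,0) (0,2,0,2) (0,2,2,2) (2,0,0,0) (2,0,0,2) (2,0,2,2) (2,2,0,0) (2,2,0,2) (2,2,2,2)
under PSO → (0,0,0,0) (0,0,0,2) (0,0,2,2) (0,2,0,0) (0,2,0,2) (0,2,2,2) (2,0,0,0) (2,0,0,2) (2,0,2,2) (2,2,0,0) (2,2,0,2) (2,2,2,2)
target (0,0,0,2) ∈ {TSO,PSO}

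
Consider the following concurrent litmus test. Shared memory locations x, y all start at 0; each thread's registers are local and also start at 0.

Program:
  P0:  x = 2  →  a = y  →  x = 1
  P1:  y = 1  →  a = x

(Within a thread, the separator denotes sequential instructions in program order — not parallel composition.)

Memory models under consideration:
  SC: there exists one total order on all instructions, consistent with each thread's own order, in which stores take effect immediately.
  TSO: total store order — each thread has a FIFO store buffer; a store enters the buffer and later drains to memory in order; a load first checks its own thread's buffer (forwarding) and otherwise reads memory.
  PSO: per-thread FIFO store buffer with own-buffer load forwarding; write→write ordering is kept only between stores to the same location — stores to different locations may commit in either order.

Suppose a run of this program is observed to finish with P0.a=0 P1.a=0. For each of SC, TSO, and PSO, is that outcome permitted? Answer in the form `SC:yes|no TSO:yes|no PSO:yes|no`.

SC:no TSO:yes PSO:yes

outcome vector order: (P0.a,P1.a)
SC: 5 outcomes — {01; 02; 10; 11; 12}
TSO: 6 outcomes — {00; 01; 02; 10; 11; 12}
PSO: 6 outcomes — {00; 01; 02; 10; 11; 12}
target 00 ∈ {TSO,PSO}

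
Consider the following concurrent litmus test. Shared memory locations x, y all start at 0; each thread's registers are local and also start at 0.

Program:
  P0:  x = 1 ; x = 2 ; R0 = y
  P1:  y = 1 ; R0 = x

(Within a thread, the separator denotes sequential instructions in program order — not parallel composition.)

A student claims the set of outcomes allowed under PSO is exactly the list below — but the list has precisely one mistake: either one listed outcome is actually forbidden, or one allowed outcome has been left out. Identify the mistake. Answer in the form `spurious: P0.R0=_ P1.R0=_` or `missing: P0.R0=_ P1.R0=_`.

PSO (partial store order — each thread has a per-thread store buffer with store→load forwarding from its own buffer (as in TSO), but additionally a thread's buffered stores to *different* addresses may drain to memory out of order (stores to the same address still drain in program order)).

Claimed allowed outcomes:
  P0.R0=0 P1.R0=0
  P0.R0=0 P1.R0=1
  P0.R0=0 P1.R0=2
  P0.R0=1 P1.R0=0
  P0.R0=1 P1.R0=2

outcome vector order: (P0.R0,P1.R0)
PSO: 6 outcomes — {(0,0); (0,1); (0,2); (1,0); (1,1); (1,2)}
PSO∖claimed = {(1,1)}

missing: P0.R0=1 P1.R0=1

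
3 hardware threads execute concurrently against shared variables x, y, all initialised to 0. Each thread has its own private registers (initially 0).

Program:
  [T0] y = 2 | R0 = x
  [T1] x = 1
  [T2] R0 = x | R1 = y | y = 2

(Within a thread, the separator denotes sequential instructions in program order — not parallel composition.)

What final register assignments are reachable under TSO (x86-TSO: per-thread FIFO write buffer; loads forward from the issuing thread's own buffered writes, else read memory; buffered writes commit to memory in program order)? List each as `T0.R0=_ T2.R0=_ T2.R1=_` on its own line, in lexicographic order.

outcome vector order: (T0.R0,T2.R0,T2.R1)
|TSO outcomes| = 8

T0.R0=0 T2.R0=0 T2.R1=0
T0.R0=0 T2.R0=0 T2.R1=2
T0.R0=0 T2.R0=1 T2.R1=0
T0.R0=0 T2.R0=1 T2.R1=2
T0.R0=1 T2.R0=0 T2.R1=0
T0.R0=1 T2.R0=0 T2.R1=2
T0.R0=1 T2.R0=1 T2.R1=0
T0.R0=1 T2.R0=1 T2.R1=2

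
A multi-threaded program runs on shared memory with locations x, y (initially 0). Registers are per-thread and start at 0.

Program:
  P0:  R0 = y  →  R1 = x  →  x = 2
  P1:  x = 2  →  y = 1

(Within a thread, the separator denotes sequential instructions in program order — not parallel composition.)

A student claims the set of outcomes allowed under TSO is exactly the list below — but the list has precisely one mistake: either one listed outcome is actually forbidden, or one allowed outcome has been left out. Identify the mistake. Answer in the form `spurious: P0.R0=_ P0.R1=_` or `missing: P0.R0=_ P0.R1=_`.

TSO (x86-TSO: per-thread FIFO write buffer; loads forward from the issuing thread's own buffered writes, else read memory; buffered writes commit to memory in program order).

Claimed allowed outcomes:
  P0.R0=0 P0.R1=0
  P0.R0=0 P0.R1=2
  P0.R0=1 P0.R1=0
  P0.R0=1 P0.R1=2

spurious: P0.R0=1 P0.R1=0

outcome vector order: (P0.R0,P0.R1)
TSO: 3 outcomes — {<0 0>; <0 2>; <1 2>}
claimed∖TSO = {<1 0>}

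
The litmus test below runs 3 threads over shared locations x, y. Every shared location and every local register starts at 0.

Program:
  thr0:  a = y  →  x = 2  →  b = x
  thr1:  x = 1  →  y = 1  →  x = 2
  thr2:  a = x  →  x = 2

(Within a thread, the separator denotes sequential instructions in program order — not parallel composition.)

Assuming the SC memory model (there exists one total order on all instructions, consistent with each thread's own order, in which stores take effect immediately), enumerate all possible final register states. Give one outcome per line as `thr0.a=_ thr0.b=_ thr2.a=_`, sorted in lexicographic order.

outcome vector order: (thr0.a,thr0.b,thr2.a)
|SC outcomes| = 9

thr0.a=0 thr0.b=1 thr2.a=0
thr0.a=0 thr0.b=1 thr2.a=1
thr0.a=0 thr0.b=1 thr2.a=2
thr0.a=0 thr0.b=2 thr2.a=0
thr0.a=0 thr0.b=2 thr2.a=1
thr0.a=0 thr0.b=2 thr2.a=2
thr0.a=1 thr0.b=2 thr2.a=0
thr0.a=1 thr0.b=2 thr2.a=1
thr0.a=1 thr0.b=2 thr2.a=2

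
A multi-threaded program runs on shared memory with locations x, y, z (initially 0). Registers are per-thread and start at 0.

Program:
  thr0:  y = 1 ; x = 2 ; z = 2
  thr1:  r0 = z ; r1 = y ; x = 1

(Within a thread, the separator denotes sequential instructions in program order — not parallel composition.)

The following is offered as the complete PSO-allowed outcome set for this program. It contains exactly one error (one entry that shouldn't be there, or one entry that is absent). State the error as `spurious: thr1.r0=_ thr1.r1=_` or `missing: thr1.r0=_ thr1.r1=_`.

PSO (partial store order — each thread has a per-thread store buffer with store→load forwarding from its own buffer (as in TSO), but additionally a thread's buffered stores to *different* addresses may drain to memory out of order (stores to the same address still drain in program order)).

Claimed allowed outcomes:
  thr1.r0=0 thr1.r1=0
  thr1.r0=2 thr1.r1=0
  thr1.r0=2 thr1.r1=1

missing: thr1.r0=0 thr1.r1=1

outcome vector order: (thr1.r0,thr1.r1)
under PSO → (0,0); (0,1); (2,0); (2,1)
PSO∖claimed = {(0,1)}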